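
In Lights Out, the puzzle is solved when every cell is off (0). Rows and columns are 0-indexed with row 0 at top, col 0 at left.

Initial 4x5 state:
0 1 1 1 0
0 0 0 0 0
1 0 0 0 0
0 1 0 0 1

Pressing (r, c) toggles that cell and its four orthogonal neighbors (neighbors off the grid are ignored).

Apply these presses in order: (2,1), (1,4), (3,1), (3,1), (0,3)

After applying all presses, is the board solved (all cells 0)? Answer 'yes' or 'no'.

After press 1 at (2,1):
0 1 1 1 0
0 1 0 0 0
0 1 1 0 0
0 0 0 0 1

After press 2 at (1,4):
0 1 1 1 1
0 1 0 1 1
0 1 1 0 1
0 0 0 0 1

After press 3 at (3,1):
0 1 1 1 1
0 1 0 1 1
0 0 1 0 1
1 1 1 0 1

After press 4 at (3,1):
0 1 1 1 1
0 1 0 1 1
0 1 1 0 1
0 0 0 0 1

After press 5 at (0,3):
0 1 0 0 0
0 1 0 0 1
0 1 1 0 1
0 0 0 0 1

Lights still on: 7

Answer: no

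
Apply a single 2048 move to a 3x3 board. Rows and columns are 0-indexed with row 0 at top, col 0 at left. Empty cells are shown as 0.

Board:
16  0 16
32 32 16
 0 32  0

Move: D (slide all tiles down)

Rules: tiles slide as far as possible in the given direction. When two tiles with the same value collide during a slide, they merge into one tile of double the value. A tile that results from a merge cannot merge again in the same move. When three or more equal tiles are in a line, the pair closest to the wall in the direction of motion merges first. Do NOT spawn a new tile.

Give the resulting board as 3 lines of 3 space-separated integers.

Slide down:
col 0: [16, 32, 0] -> [0, 16, 32]
col 1: [0, 32, 32] -> [0, 0, 64]
col 2: [16, 16, 0] -> [0, 0, 32]

Answer:  0  0  0
16  0  0
32 64 32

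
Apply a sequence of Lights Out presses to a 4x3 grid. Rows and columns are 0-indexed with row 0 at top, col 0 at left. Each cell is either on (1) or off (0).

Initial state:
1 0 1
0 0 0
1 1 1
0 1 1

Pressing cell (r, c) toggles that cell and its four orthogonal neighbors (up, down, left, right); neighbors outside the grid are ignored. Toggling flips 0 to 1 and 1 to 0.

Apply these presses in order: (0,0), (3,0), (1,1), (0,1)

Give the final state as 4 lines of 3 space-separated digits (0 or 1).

Answer: 1 1 0
0 0 1
0 0 1
1 0 1

Derivation:
After press 1 at (0,0):
0 1 1
1 0 0
1 1 1
0 1 1

After press 2 at (3,0):
0 1 1
1 0 0
0 1 1
1 0 1

After press 3 at (1,1):
0 0 1
0 1 1
0 0 1
1 0 1

After press 4 at (0,1):
1 1 0
0 0 1
0 0 1
1 0 1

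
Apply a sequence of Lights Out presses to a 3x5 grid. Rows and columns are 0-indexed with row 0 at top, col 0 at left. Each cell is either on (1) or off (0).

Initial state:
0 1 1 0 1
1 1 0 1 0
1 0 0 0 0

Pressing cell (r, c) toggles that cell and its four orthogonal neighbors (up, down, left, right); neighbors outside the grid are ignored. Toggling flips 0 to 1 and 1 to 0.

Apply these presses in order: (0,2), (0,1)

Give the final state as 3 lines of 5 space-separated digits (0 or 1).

Answer: 1 1 1 1 1
1 0 1 1 0
1 0 0 0 0

Derivation:
After press 1 at (0,2):
0 0 0 1 1
1 1 1 1 0
1 0 0 0 0

After press 2 at (0,1):
1 1 1 1 1
1 0 1 1 0
1 0 0 0 0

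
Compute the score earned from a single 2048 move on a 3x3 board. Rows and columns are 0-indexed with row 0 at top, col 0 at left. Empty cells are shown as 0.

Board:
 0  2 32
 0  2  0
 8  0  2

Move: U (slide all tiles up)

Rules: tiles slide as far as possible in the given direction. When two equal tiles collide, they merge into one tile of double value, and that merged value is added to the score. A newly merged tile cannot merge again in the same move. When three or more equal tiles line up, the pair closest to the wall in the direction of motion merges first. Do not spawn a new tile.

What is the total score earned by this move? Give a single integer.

Answer: 4

Derivation:
Slide up:
col 0: [0, 0, 8] -> [8, 0, 0]  score +0 (running 0)
col 1: [2, 2, 0] -> [4, 0, 0]  score +4 (running 4)
col 2: [32, 0, 2] -> [32, 2, 0]  score +0 (running 4)
Board after move:
 8  4 32
 0  0  2
 0  0  0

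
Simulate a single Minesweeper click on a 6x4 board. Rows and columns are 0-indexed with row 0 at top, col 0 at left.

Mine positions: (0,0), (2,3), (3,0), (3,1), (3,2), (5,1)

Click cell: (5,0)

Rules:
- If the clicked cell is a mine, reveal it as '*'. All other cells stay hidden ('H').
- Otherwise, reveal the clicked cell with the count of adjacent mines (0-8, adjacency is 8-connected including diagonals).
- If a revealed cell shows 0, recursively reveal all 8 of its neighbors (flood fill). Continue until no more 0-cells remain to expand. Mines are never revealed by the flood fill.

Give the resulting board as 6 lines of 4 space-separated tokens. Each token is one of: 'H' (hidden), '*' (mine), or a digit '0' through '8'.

H H H H
H H H H
H H H H
H H H H
H H H H
1 H H H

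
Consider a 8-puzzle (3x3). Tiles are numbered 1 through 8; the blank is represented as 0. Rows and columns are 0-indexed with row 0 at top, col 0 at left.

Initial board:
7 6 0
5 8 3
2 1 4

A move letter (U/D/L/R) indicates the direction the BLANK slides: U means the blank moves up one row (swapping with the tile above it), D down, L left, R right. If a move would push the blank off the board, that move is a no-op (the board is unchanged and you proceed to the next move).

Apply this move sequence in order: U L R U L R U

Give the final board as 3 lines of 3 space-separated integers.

After move 1 (U):
7 6 0
5 8 3
2 1 4

After move 2 (L):
7 0 6
5 8 3
2 1 4

After move 3 (R):
7 6 0
5 8 3
2 1 4

After move 4 (U):
7 6 0
5 8 3
2 1 4

After move 5 (L):
7 0 6
5 8 3
2 1 4

After move 6 (R):
7 6 0
5 8 3
2 1 4

After move 7 (U):
7 6 0
5 8 3
2 1 4

Answer: 7 6 0
5 8 3
2 1 4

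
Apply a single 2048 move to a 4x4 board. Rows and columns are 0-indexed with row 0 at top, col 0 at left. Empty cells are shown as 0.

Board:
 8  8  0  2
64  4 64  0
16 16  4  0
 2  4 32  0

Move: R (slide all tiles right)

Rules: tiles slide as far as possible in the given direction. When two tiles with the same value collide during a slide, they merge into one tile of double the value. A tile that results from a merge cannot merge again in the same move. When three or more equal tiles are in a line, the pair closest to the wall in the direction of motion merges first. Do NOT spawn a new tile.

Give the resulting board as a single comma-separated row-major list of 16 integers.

Answer: 0, 0, 16, 2, 0, 64, 4, 64, 0, 0, 32, 4, 0, 2, 4, 32

Derivation:
Slide right:
row 0: [8, 8, 0, 2] -> [0, 0, 16, 2]
row 1: [64, 4, 64, 0] -> [0, 64, 4, 64]
row 2: [16, 16, 4, 0] -> [0, 0, 32, 4]
row 3: [2, 4, 32, 0] -> [0, 2, 4, 32]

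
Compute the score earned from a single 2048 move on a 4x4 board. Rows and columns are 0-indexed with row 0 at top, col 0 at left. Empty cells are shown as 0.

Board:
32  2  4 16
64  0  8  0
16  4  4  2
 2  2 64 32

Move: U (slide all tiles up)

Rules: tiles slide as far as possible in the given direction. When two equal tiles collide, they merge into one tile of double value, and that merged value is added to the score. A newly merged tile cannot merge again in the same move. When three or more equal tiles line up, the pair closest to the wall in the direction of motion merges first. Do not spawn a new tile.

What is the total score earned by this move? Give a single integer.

Answer: 0

Derivation:
Slide up:
col 0: [32, 64, 16, 2] -> [32, 64, 16, 2]  score +0 (running 0)
col 1: [2, 0, 4, 2] -> [2, 4, 2, 0]  score +0 (running 0)
col 2: [4, 8, 4, 64] -> [4, 8, 4, 64]  score +0 (running 0)
col 3: [16, 0, 2, 32] -> [16, 2, 32, 0]  score +0 (running 0)
Board after move:
32  2  4 16
64  4  8  2
16  2  4 32
 2  0 64  0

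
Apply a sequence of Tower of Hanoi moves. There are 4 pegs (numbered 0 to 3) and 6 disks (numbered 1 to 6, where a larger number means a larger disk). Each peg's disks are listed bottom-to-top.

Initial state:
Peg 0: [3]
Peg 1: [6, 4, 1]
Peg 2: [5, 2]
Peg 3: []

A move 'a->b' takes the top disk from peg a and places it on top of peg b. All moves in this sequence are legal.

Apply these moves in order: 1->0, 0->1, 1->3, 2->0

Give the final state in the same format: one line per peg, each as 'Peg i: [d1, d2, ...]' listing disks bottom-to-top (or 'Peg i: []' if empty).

Answer: Peg 0: [3, 2]
Peg 1: [6, 4]
Peg 2: [5]
Peg 3: [1]

Derivation:
After move 1 (1->0):
Peg 0: [3, 1]
Peg 1: [6, 4]
Peg 2: [5, 2]
Peg 3: []

After move 2 (0->1):
Peg 0: [3]
Peg 1: [6, 4, 1]
Peg 2: [5, 2]
Peg 3: []

After move 3 (1->3):
Peg 0: [3]
Peg 1: [6, 4]
Peg 2: [5, 2]
Peg 3: [1]

After move 4 (2->0):
Peg 0: [3, 2]
Peg 1: [6, 4]
Peg 2: [5]
Peg 3: [1]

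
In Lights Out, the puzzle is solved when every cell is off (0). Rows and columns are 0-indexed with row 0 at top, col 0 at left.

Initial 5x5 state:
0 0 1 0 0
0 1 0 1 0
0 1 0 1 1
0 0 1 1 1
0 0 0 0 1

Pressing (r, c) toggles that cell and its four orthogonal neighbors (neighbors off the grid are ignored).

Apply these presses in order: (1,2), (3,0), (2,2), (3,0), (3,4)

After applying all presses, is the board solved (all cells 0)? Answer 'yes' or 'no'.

Answer: yes

Derivation:
After press 1 at (1,2):
0 0 0 0 0
0 0 1 0 0
0 1 1 1 1
0 0 1 1 1
0 0 0 0 1

After press 2 at (3,0):
0 0 0 0 0
0 0 1 0 0
1 1 1 1 1
1 1 1 1 1
1 0 0 0 1

After press 3 at (2,2):
0 0 0 0 0
0 0 0 0 0
1 0 0 0 1
1 1 0 1 1
1 0 0 0 1

After press 4 at (3,0):
0 0 0 0 0
0 0 0 0 0
0 0 0 0 1
0 0 0 1 1
0 0 0 0 1

After press 5 at (3,4):
0 0 0 0 0
0 0 0 0 0
0 0 0 0 0
0 0 0 0 0
0 0 0 0 0

Lights still on: 0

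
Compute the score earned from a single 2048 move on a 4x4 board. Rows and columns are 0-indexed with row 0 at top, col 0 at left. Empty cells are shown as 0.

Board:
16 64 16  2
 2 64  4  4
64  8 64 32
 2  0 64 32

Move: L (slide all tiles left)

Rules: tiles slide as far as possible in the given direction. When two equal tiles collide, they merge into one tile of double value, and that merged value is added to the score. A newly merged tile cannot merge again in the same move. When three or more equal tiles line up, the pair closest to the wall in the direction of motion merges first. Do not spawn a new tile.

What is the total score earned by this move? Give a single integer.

Answer: 8

Derivation:
Slide left:
row 0: [16, 64, 16, 2] -> [16, 64, 16, 2]  score +0 (running 0)
row 1: [2, 64, 4, 4] -> [2, 64, 8, 0]  score +8 (running 8)
row 2: [64, 8, 64, 32] -> [64, 8, 64, 32]  score +0 (running 8)
row 3: [2, 0, 64, 32] -> [2, 64, 32, 0]  score +0 (running 8)
Board after move:
16 64 16  2
 2 64  8  0
64  8 64 32
 2 64 32  0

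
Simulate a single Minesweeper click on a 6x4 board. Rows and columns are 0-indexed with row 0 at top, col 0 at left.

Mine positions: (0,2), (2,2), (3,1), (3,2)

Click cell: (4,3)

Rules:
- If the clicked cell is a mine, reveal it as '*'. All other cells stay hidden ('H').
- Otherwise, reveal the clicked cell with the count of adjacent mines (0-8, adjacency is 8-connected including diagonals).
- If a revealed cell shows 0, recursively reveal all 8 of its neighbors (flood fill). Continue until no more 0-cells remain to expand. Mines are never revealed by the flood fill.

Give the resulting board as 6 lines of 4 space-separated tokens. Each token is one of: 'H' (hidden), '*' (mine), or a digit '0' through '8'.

H H H H
H H H H
H H H H
H H H H
H H H 1
H H H H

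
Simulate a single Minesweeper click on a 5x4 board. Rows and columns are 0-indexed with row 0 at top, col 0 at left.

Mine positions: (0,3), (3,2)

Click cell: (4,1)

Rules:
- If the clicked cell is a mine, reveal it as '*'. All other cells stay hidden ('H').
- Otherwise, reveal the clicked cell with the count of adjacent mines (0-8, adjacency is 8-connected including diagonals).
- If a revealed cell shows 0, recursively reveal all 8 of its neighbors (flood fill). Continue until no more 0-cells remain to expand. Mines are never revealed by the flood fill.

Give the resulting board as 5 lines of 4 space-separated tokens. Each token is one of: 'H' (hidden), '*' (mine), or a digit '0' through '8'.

H H H H
H H H H
H H H H
H H H H
H 1 H H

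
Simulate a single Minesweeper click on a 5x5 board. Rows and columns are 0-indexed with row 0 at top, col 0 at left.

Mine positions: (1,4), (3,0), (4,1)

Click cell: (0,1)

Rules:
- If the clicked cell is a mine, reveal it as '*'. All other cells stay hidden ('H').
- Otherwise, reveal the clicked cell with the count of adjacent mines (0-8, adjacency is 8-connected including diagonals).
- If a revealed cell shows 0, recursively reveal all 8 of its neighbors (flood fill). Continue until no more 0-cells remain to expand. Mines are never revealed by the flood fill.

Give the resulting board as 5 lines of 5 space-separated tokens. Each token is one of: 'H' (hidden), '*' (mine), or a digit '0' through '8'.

0 0 0 1 H
0 0 0 1 H
1 1 0 1 1
H 2 1 0 0
H H 1 0 0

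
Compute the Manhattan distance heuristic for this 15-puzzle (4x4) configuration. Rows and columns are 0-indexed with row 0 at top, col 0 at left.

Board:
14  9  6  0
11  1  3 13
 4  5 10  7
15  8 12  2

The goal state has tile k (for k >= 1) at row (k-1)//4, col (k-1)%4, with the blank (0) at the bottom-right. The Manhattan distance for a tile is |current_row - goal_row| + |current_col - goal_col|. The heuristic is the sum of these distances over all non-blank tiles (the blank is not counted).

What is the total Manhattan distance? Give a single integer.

Answer: 43

Derivation:
Tile 14: (0,0)->(3,1) = 4
Tile 9: (0,1)->(2,0) = 3
Tile 6: (0,2)->(1,1) = 2
Tile 11: (1,0)->(2,2) = 3
Tile 1: (1,1)->(0,0) = 2
Tile 3: (1,2)->(0,2) = 1
Tile 13: (1,3)->(3,0) = 5
Tile 4: (2,0)->(0,3) = 5
Tile 5: (2,1)->(1,0) = 2
Tile 10: (2,2)->(2,1) = 1
Tile 7: (2,3)->(1,2) = 2
Tile 15: (3,0)->(3,2) = 2
Tile 8: (3,1)->(1,3) = 4
Tile 12: (3,2)->(2,3) = 2
Tile 2: (3,3)->(0,1) = 5
Sum: 4 + 3 + 2 + 3 + 2 + 1 + 5 + 5 + 2 + 1 + 2 + 2 + 4 + 2 + 5 = 43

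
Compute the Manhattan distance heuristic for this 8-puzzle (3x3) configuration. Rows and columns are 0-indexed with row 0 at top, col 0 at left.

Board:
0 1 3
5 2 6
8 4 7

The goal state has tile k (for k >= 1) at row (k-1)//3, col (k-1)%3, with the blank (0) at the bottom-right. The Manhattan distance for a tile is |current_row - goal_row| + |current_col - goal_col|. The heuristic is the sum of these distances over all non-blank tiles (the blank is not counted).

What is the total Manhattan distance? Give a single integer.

Answer: 8

Derivation:
Tile 1: (0,1)->(0,0) = 1
Tile 3: (0,2)->(0,2) = 0
Tile 5: (1,0)->(1,1) = 1
Tile 2: (1,1)->(0,1) = 1
Tile 6: (1,2)->(1,2) = 0
Tile 8: (2,0)->(2,1) = 1
Tile 4: (2,1)->(1,0) = 2
Tile 7: (2,2)->(2,0) = 2
Sum: 1 + 0 + 1 + 1 + 0 + 1 + 2 + 2 = 8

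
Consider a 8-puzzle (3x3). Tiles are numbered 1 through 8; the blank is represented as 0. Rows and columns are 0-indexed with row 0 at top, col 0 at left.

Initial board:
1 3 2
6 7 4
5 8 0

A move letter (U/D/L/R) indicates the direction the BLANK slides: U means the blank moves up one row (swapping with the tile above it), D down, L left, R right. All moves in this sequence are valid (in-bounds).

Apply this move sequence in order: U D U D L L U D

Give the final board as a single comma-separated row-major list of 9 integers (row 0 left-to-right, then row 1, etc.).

After move 1 (U):
1 3 2
6 7 0
5 8 4

After move 2 (D):
1 3 2
6 7 4
5 8 0

After move 3 (U):
1 3 2
6 7 0
5 8 4

After move 4 (D):
1 3 2
6 7 4
5 8 0

After move 5 (L):
1 3 2
6 7 4
5 0 8

After move 6 (L):
1 3 2
6 7 4
0 5 8

After move 7 (U):
1 3 2
0 7 4
6 5 8

After move 8 (D):
1 3 2
6 7 4
0 5 8

Answer: 1, 3, 2, 6, 7, 4, 0, 5, 8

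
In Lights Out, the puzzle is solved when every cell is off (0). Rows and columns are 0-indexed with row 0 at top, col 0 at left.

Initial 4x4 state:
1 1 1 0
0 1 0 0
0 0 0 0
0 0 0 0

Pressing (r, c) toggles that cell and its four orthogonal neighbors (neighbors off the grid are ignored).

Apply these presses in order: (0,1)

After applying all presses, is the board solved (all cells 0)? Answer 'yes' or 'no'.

Answer: yes

Derivation:
After press 1 at (0,1):
0 0 0 0
0 0 0 0
0 0 0 0
0 0 0 0

Lights still on: 0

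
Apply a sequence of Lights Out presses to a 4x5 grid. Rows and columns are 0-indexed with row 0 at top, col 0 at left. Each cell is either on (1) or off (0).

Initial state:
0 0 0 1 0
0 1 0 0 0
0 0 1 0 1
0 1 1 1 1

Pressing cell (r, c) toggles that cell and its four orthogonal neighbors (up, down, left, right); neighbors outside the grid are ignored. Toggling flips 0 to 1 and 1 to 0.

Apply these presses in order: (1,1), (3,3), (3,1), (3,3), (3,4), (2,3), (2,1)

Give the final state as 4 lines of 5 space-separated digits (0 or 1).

After press 1 at (1,1):
0 1 0 1 0
1 0 1 0 0
0 1 1 0 1
0 1 1 1 1

After press 2 at (3,3):
0 1 0 1 0
1 0 1 0 0
0 1 1 1 1
0 1 0 0 0

After press 3 at (3,1):
0 1 0 1 0
1 0 1 0 0
0 0 1 1 1
1 0 1 0 0

After press 4 at (3,3):
0 1 0 1 0
1 0 1 0 0
0 0 1 0 1
1 0 0 1 1

After press 5 at (3,4):
0 1 0 1 0
1 0 1 0 0
0 0 1 0 0
1 0 0 0 0

After press 6 at (2,3):
0 1 0 1 0
1 0 1 1 0
0 0 0 1 1
1 0 0 1 0

After press 7 at (2,1):
0 1 0 1 0
1 1 1 1 0
1 1 1 1 1
1 1 0 1 0

Answer: 0 1 0 1 0
1 1 1 1 0
1 1 1 1 1
1 1 0 1 0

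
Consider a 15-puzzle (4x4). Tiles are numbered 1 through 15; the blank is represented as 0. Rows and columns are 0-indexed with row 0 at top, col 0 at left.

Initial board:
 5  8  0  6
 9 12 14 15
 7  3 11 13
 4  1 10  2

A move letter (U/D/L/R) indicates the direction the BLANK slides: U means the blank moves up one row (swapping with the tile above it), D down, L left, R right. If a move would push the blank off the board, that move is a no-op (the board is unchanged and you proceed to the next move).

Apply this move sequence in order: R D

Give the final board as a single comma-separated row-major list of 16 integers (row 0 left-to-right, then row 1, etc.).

After move 1 (R):
 5  8  6  0
 9 12 14 15
 7  3 11 13
 4  1 10  2

After move 2 (D):
 5  8  6 15
 9 12 14  0
 7  3 11 13
 4  1 10  2

Answer: 5, 8, 6, 15, 9, 12, 14, 0, 7, 3, 11, 13, 4, 1, 10, 2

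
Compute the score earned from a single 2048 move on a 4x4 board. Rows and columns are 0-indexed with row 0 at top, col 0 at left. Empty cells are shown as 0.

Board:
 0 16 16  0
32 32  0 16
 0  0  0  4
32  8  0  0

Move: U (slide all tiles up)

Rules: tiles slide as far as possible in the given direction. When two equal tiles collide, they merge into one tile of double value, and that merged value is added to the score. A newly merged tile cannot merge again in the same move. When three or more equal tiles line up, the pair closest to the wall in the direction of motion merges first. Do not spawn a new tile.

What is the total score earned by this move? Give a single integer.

Answer: 64

Derivation:
Slide up:
col 0: [0, 32, 0, 32] -> [64, 0, 0, 0]  score +64 (running 64)
col 1: [16, 32, 0, 8] -> [16, 32, 8, 0]  score +0 (running 64)
col 2: [16, 0, 0, 0] -> [16, 0, 0, 0]  score +0 (running 64)
col 3: [0, 16, 4, 0] -> [16, 4, 0, 0]  score +0 (running 64)
Board after move:
64 16 16 16
 0 32  0  4
 0  8  0  0
 0  0  0  0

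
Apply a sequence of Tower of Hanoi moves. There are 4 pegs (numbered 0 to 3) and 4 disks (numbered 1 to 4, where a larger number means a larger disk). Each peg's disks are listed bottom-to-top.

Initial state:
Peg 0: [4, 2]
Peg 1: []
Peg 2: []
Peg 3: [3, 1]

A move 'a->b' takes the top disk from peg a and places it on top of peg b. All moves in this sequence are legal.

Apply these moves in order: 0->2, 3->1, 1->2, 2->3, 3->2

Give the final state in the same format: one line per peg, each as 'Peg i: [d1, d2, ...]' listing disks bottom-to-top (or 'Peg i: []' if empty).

Answer: Peg 0: [4]
Peg 1: []
Peg 2: [2, 1]
Peg 3: [3]

Derivation:
After move 1 (0->2):
Peg 0: [4]
Peg 1: []
Peg 2: [2]
Peg 3: [3, 1]

After move 2 (3->1):
Peg 0: [4]
Peg 1: [1]
Peg 2: [2]
Peg 3: [3]

After move 3 (1->2):
Peg 0: [4]
Peg 1: []
Peg 2: [2, 1]
Peg 3: [3]

After move 4 (2->3):
Peg 0: [4]
Peg 1: []
Peg 2: [2]
Peg 3: [3, 1]

After move 5 (3->2):
Peg 0: [4]
Peg 1: []
Peg 2: [2, 1]
Peg 3: [3]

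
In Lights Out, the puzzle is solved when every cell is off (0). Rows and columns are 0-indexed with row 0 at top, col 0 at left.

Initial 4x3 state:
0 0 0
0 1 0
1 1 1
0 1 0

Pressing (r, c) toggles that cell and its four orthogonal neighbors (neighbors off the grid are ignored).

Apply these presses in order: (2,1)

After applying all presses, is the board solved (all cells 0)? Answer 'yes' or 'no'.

After press 1 at (2,1):
0 0 0
0 0 0
0 0 0
0 0 0

Lights still on: 0

Answer: yes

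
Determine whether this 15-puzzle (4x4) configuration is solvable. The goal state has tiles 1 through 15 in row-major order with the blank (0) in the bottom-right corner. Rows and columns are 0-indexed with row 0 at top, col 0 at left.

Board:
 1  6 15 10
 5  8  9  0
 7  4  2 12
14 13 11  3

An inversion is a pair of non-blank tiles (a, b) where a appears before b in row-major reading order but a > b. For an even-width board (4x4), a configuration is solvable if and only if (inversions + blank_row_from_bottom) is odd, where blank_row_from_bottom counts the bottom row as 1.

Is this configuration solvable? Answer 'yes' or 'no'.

Inversions: 47
Blank is in row 1 (0-indexed from top), which is row 3 counting from the bottom (bottom = 1).
47 + 3 = 50, which is even, so the puzzle is not solvable.

Answer: no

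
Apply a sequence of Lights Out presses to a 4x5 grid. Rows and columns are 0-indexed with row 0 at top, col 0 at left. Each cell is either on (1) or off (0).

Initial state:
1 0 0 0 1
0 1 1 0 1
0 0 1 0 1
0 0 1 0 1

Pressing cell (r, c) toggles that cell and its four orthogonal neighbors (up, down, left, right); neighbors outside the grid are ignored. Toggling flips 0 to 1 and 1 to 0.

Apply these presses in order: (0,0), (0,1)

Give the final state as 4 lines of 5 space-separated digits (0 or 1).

After press 1 at (0,0):
0 1 0 0 1
1 1 1 0 1
0 0 1 0 1
0 0 1 0 1

After press 2 at (0,1):
1 0 1 0 1
1 0 1 0 1
0 0 1 0 1
0 0 1 0 1

Answer: 1 0 1 0 1
1 0 1 0 1
0 0 1 0 1
0 0 1 0 1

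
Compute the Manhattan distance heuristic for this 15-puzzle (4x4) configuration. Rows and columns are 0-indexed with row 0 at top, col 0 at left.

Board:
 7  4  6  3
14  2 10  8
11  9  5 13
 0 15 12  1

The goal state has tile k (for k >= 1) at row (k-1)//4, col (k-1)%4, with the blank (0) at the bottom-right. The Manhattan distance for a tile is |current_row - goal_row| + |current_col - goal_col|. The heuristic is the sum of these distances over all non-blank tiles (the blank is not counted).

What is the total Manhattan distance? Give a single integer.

Answer: 33

Derivation:
Tile 7: at (0,0), goal (1,2), distance |0-1|+|0-2| = 3
Tile 4: at (0,1), goal (0,3), distance |0-0|+|1-3| = 2
Tile 6: at (0,2), goal (1,1), distance |0-1|+|2-1| = 2
Tile 3: at (0,3), goal (0,2), distance |0-0|+|3-2| = 1
Tile 14: at (1,0), goal (3,1), distance |1-3|+|0-1| = 3
Tile 2: at (1,1), goal (0,1), distance |1-0|+|1-1| = 1
Tile 10: at (1,2), goal (2,1), distance |1-2|+|2-1| = 2
Tile 8: at (1,3), goal (1,3), distance |1-1|+|3-3| = 0
Tile 11: at (2,0), goal (2,2), distance |2-2|+|0-2| = 2
Tile 9: at (2,1), goal (2,0), distance |2-2|+|1-0| = 1
Tile 5: at (2,2), goal (1,0), distance |2-1|+|2-0| = 3
Tile 13: at (2,3), goal (3,0), distance |2-3|+|3-0| = 4
Tile 15: at (3,1), goal (3,2), distance |3-3|+|1-2| = 1
Tile 12: at (3,2), goal (2,3), distance |3-2|+|2-3| = 2
Tile 1: at (3,3), goal (0,0), distance |3-0|+|3-0| = 6
Sum: 3 + 2 + 2 + 1 + 3 + 1 + 2 + 0 + 2 + 1 + 3 + 4 + 1 + 2 + 6 = 33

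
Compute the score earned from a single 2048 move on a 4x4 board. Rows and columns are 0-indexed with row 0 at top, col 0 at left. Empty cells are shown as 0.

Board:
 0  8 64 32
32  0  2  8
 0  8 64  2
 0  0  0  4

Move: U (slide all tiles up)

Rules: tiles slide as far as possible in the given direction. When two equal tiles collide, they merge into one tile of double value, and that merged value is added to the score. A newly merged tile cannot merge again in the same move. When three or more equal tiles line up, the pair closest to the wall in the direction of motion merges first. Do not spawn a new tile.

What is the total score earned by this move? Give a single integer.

Answer: 16

Derivation:
Slide up:
col 0: [0, 32, 0, 0] -> [32, 0, 0, 0]  score +0 (running 0)
col 1: [8, 0, 8, 0] -> [16, 0, 0, 0]  score +16 (running 16)
col 2: [64, 2, 64, 0] -> [64, 2, 64, 0]  score +0 (running 16)
col 3: [32, 8, 2, 4] -> [32, 8, 2, 4]  score +0 (running 16)
Board after move:
32 16 64 32
 0  0  2  8
 0  0 64  2
 0  0  0  4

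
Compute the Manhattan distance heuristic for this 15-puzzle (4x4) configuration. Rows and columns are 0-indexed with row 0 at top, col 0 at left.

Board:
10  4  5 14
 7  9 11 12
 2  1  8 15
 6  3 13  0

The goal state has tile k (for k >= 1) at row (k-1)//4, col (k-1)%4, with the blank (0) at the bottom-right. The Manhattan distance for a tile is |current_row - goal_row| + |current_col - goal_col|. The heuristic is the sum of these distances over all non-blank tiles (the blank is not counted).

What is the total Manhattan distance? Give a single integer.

Tile 10: at (0,0), goal (2,1), distance |0-2|+|0-1| = 3
Tile 4: at (0,1), goal (0,3), distance |0-0|+|1-3| = 2
Tile 5: at (0,2), goal (1,0), distance |0-1|+|2-0| = 3
Tile 14: at (0,3), goal (3,1), distance |0-3|+|3-1| = 5
Tile 7: at (1,0), goal (1,2), distance |1-1|+|0-2| = 2
Tile 9: at (1,1), goal (2,0), distance |1-2|+|1-0| = 2
Tile 11: at (1,2), goal (2,2), distance |1-2|+|2-2| = 1
Tile 12: at (1,3), goal (2,3), distance |1-2|+|3-3| = 1
Tile 2: at (2,0), goal (0,1), distance |2-0|+|0-1| = 3
Tile 1: at (2,1), goal (0,0), distance |2-0|+|1-0| = 3
Tile 8: at (2,2), goal (1,3), distance |2-1|+|2-3| = 2
Tile 15: at (2,3), goal (3,2), distance |2-3|+|3-2| = 2
Tile 6: at (3,0), goal (1,1), distance |3-1|+|0-1| = 3
Tile 3: at (3,1), goal (0,2), distance |3-0|+|1-2| = 4
Tile 13: at (3,2), goal (3,0), distance |3-3|+|2-0| = 2
Sum: 3 + 2 + 3 + 5 + 2 + 2 + 1 + 1 + 3 + 3 + 2 + 2 + 3 + 4 + 2 = 38

Answer: 38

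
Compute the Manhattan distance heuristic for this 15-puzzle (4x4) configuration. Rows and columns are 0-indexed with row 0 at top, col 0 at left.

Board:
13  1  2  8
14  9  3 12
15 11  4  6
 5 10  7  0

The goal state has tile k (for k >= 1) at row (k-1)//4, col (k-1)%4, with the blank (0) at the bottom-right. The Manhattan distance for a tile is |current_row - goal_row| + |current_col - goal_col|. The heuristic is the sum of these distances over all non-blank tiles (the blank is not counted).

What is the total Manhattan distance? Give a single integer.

Tile 13: (0,0)->(3,0) = 3
Tile 1: (0,1)->(0,0) = 1
Tile 2: (0,2)->(0,1) = 1
Tile 8: (0,3)->(1,3) = 1
Tile 14: (1,0)->(3,1) = 3
Tile 9: (1,1)->(2,0) = 2
Tile 3: (1,2)->(0,2) = 1
Tile 12: (1,3)->(2,3) = 1
Tile 15: (2,0)->(3,2) = 3
Tile 11: (2,1)->(2,2) = 1
Tile 4: (2,2)->(0,3) = 3
Tile 6: (2,3)->(1,1) = 3
Tile 5: (3,0)->(1,0) = 2
Tile 10: (3,1)->(2,1) = 1
Tile 7: (3,2)->(1,2) = 2
Sum: 3 + 1 + 1 + 1 + 3 + 2 + 1 + 1 + 3 + 1 + 3 + 3 + 2 + 1 + 2 = 28

Answer: 28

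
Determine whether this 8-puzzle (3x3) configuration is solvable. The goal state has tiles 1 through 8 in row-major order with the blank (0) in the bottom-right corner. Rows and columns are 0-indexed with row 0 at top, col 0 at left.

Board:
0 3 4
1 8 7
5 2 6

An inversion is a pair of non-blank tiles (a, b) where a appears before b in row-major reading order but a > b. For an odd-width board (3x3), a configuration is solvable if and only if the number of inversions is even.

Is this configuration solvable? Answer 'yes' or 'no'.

Inversions (pairs i<j in row-major order where tile[i] > tile[j] > 0): 12
12 is even, so the puzzle is solvable.

Answer: yes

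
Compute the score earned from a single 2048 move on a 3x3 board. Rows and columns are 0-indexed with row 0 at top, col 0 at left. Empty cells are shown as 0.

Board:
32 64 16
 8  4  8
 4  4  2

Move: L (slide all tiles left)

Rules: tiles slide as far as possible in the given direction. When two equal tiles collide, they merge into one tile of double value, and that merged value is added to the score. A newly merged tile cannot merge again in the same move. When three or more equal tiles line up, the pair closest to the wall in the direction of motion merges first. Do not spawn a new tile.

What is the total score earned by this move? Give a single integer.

Answer: 8

Derivation:
Slide left:
row 0: [32, 64, 16] -> [32, 64, 16]  score +0 (running 0)
row 1: [8, 4, 8] -> [8, 4, 8]  score +0 (running 0)
row 2: [4, 4, 2] -> [8, 2, 0]  score +8 (running 8)
Board after move:
32 64 16
 8  4  8
 8  2  0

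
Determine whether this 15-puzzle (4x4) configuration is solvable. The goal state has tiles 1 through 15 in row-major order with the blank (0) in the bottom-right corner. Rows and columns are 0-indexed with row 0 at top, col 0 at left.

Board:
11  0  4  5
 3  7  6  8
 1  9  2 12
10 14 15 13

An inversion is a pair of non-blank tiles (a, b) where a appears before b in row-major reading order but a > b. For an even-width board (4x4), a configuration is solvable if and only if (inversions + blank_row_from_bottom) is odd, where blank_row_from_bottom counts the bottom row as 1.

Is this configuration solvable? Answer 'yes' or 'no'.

Answer: yes

Derivation:
Inversions: 29
Blank is in row 0 (0-indexed from top), which is row 4 counting from the bottom (bottom = 1).
29 + 4 = 33, which is odd, so the puzzle is solvable.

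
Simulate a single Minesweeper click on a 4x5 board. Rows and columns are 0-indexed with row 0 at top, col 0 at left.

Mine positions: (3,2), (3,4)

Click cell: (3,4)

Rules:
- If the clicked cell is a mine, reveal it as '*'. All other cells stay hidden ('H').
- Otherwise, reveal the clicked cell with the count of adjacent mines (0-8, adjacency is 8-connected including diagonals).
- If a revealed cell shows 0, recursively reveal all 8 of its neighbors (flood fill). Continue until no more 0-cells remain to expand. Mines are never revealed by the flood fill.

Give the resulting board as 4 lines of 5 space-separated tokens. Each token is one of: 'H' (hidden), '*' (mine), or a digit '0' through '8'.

H H H H H
H H H H H
H H H H H
H H H H *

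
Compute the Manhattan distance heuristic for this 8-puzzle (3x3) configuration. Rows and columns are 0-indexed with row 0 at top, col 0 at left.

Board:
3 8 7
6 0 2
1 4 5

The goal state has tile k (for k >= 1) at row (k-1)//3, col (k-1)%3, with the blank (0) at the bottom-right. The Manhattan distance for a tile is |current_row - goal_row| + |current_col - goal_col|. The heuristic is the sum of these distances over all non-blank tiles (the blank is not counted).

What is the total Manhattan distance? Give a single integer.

Answer: 18

Derivation:
Tile 3: at (0,0), goal (0,2), distance |0-0|+|0-2| = 2
Tile 8: at (0,1), goal (2,1), distance |0-2|+|1-1| = 2
Tile 7: at (0,2), goal (2,0), distance |0-2|+|2-0| = 4
Tile 6: at (1,0), goal (1,2), distance |1-1|+|0-2| = 2
Tile 2: at (1,2), goal (0,1), distance |1-0|+|2-1| = 2
Tile 1: at (2,0), goal (0,0), distance |2-0|+|0-0| = 2
Tile 4: at (2,1), goal (1,0), distance |2-1|+|1-0| = 2
Tile 5: at (2,2), goal (1,1), distance |2-1|+|2-1| = 2
Sum: 2 + 2 + 4 + 2 + 2 + 2 + 2 + 2 = 18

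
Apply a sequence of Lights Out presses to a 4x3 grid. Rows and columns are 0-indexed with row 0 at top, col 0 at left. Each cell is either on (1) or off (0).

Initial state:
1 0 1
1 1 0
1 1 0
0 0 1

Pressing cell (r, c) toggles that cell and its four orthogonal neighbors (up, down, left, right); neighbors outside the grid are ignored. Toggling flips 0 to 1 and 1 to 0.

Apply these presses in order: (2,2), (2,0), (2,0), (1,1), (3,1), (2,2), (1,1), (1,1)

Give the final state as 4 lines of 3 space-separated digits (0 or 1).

Answer: 1 1 1
0 0 1
1 1 0
1 1 0

Derivation:
After press 1 at (2,2):
1 0 1
1 1 1
1 0 1
0 0 0

After press 2 at (2,0):
1 0 1
0 1 1
0 1 1
1 0 0

After press 3 at (2,0):
1 0 1
1 1 1
1 0 1
0 0 0

After press 4 at (1,1):
1 1 1
0 0 0
1 1 1
0 0 0

After press 5 at (3,1):
1 1 1
0 0 0
1 0 1
1 1 1

After press 6 at (2,2):
1 1 1
0 0 1
1 1 0
1 1 0

After press 7 at (1,1):
1 0 1
1 1 0
1 0 0
1 1 0

After press 8 at (1,1):
1 1 1
0 0 1
1 1 0
1 1 0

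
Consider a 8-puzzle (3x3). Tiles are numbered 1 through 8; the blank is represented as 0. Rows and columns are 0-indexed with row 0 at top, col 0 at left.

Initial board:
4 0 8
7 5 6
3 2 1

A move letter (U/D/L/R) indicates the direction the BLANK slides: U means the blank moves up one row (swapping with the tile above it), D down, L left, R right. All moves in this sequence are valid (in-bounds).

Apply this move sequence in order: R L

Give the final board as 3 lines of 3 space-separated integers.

After move 1 (R):
4 8 0
7 5 6
3 2 1

After move 2 (L):
4 0 8
7 5 6
3 2 1

Answer: 4 0 8
7 5 6
3 2 1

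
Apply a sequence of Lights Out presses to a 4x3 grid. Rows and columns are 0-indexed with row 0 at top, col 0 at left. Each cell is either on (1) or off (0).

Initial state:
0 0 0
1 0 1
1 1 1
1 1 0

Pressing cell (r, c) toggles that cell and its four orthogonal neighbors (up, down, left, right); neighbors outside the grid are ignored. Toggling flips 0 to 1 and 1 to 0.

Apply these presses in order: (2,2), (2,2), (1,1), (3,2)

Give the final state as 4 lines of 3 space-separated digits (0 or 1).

Answer: 0 1 0
0 1 0
1 0 0
1 0 1

Derivation:
After press 1 at (2,2):
0 0 0
1 0 0
1 0 0
1 1 1

After press 2 at (2,2):
0 0 0
1 0 1
1 1 1
1 1 0

After press 3 at (1,1):
0 1 0
0 1 0
1 0 1
1 1 0

After press 4 at (3,2):
0 1 0
0 1 0
1 0 0
1 0 1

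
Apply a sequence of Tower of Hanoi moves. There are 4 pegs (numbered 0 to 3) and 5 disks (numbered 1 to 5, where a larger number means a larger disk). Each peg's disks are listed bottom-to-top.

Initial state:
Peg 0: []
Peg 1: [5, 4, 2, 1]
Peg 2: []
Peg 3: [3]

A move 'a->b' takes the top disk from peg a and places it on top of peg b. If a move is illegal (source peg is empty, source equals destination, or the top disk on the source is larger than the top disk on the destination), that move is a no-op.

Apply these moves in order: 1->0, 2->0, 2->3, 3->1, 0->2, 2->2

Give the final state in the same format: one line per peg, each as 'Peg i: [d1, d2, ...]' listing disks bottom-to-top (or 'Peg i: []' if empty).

After move 1 (1->0):
Peg 0: [1]
Peg 1: [5, 4, 2]
Peg 2: []
Peg 3: [3]

After move 2 (2->0):
Peg 0: [1]
Peg 1: [5, 4, 2]
Peg 2: []
Peg 3: [3]

After move 3 (2->3):
Peg 0: [1]
Peg 1: [5, 4, 2]
Peg 2: []
Peg 3: [3]

After move 4 (3->1):
Peg 0: [1]
Peg 1: [5, 4, 2]
Peg 2: []
Peg 3: [3]

After move 5 (0->2):
Peg 0: []
Peg 1: [5, 4, 2]
Peg 2: [1]
Peg 3: [3]

After move 6 (2->2):
Peg 0: []
Peg 1: [5, 4, 2]
Peg 2: [1]
Peg 3: [3]

Answer: Peg 0: []
Peg 1: [5, 4, 2]
Peg 2: [1]
Peg 3: [3]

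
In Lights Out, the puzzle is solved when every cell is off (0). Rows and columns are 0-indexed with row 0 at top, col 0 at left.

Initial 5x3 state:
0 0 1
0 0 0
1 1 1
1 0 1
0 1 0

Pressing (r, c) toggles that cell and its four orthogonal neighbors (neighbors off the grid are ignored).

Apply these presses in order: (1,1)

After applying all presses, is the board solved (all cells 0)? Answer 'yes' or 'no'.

After press 1 at (1,1):
0 1 1
1 1 1
1 0 1
1 0 1
0 1 0

Lights still on: 10

Answer: no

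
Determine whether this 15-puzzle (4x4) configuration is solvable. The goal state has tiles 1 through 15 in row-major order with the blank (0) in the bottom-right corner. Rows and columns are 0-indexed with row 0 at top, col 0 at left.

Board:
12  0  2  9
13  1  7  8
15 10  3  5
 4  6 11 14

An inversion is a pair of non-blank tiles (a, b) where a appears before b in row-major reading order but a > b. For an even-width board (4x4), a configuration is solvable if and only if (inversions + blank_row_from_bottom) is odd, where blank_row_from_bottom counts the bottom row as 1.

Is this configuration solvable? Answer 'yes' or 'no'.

Inversions: 48
Blank is in row 0 (0-indexed from top), which is row 4 counting from the bottom (bottom = 1).
48 + 4 = 52, which is even, so the puzzle is not solvable.

Answer: no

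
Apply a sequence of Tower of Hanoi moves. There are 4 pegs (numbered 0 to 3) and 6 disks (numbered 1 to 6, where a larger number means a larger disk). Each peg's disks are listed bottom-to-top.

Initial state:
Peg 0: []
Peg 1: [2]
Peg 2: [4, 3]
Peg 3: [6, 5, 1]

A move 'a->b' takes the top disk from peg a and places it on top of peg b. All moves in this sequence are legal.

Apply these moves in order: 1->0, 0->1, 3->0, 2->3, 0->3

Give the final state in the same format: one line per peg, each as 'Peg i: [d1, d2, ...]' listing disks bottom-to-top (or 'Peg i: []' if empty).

After move 1 (1->0):
Peg 0: [2]
Peg 1: []
Peg 2: [4, 3]
Peg 3: [6, 5, 1]

After move 2 (0->1):
Peg 0: []
Peg 1: [2]
Peg 2: [4, 3]
Peg 3: [6, 5, 1]

After move 3 (3->0):
Peg 0: [1]
Peg 1: [2]
Peg 2: [4, 3]
Peg 3: [6, 5]

After move 4 (2->3):
Peg 0: [1]
Peg 1: [2]
Peg 2: [4]
Peg 3: [6, 5, 3]

After move 5 (0->3):
Peg 0: []
Peg 1: [2]
Peg 2: [4]
Peg 3: [6, 5, 3, 1]

Answer: Peg 0: []
Peg 1: [2]
Peg 2: [4]
Peg 3: [6, 5, 3, 1]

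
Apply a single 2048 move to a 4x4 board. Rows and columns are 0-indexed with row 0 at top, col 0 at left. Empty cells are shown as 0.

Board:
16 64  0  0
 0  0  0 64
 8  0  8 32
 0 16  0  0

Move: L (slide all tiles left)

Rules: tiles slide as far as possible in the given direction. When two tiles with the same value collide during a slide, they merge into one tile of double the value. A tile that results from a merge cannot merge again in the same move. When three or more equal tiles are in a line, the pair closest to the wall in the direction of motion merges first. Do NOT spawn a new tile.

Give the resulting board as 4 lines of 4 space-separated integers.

Slide left:
row 0: [16, 64, 0, 0] -> [16, 64, 0, 0]
row 1: [0, 0, 0, 64] -> [64, 0, 0, 0]
row 2: [8, 0, 8, 32] -> [16, 32, 0, 0]
row 3: [0, 16, 0, 0] -> [16, 0, 0, 0]

Answer: 16 64  0  0
64  0  0  0
16 32  0  0
16  0  0  0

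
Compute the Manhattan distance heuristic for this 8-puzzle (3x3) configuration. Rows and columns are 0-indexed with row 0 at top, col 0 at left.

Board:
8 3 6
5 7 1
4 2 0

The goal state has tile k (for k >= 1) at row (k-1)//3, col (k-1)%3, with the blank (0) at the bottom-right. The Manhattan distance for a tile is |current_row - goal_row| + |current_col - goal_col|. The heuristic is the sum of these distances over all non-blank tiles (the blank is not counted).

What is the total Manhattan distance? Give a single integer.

Answer: 14

Derivation:
Tile 8: (0,0)->(2,1) = 3
Tile 3: (0,1)->(0,2) = 1
Tile 6: (0,2)->(1,2) = 1
Tile 5: (1,0)->(1,1) = 1
Tile 7: (1,1)->(2,0) = 2
Tile 1: (1,2)->(0,0) = 3
Tile 4: (2,0)->(1,0) = 1
Tile 2: (2,1)->(0,1) = 2
Sum: 3 + 1 + 1 + 1 + 2 + 3 + 1 + 2 = 14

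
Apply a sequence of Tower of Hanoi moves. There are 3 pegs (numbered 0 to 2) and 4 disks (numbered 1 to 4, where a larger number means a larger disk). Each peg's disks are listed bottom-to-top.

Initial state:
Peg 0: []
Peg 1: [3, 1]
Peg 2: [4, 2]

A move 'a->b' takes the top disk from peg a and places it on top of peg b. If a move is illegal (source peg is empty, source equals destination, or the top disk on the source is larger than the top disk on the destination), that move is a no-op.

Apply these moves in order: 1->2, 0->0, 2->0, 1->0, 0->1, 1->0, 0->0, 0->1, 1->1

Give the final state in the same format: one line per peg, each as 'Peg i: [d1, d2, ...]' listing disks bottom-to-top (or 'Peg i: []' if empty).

Answer: Peg 0: []
Peg 1: [3, 1]
Peg 2: [4, 2]

Derivation:
After move 1 (1->2):
Peg 0: []
Peg 1: [3]
Peg 2: [4, 2, 1]

After move 2 (0->0):
Peg 0: []
Peg 1: [3]
Peg 2: [4, 2, 1]

After move 3 (2->0):
Peg 0: [1]
Peg 1: [3]
Peg 2: [4, 2]

After move 4 (1->0):
Peg 0: [1]
Peg 1: [3]
Peg 2: [4, 2]

After move 5 (0->1):
Peg 0: []
Peg 1: [3, 1]
Peg 2: [4, 2]

After move 6 (1->0):
Peg 0: [1]
Peg 1: [3]
Peg 2: [4, 2]

After move 7 (0->0):
Peg 0: [1]
Peg 1: [3]
Peg 2: [4, 2]

After move 8 (0->1):
Peg 0: []
Peg 1: [3, 1]
Peg 2: [4, 2]

After move 9 (1->1):
Peg 0: []
Peg 1: [3, 1]
Peg 2: [4, 2]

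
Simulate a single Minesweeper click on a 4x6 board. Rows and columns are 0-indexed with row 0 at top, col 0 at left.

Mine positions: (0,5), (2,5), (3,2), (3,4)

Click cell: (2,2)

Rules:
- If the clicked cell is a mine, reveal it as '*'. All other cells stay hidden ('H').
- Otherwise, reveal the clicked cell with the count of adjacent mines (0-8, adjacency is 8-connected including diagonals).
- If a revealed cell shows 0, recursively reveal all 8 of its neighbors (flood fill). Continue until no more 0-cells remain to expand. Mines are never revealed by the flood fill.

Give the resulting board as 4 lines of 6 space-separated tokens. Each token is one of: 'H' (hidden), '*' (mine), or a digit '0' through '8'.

H H H H H H
H H H H H H
H H 1 H H H
H H H H H H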